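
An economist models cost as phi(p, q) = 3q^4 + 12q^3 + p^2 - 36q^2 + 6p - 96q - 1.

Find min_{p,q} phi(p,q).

phi(p,q) separates as A(p) + B(q) − 1, so its minimum is min A + min B − 1.
A'(p) = 2p + 6 vanishes at p ∈ {-3}; B'(q) = 12(q - 2)(q + 1)(q + 4) vanishes at q ∈ {-4, -1, 2}.
Local minima of A (where A''>0): A(-3)=-9. Local minima of B: B(-4)=-192, B(2)=-192.
So the global minimum of phi is A(-3) + B(-4) − 1 = -9 − 192 − 1 = -202, attained at (-3, -4).

-202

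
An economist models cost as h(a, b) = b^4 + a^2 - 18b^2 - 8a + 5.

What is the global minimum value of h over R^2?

-92

h(a,b) separates as P(a) + Q(b) + 5, so its minimum is min P + min Q + 5.
P'(a) = 2a - 8 vanishes at a ∈ {4}; Q'(b) = 4b(b - 3)(b + 3) vanishes at b ∈ {-3, 0, 3}.
Local minima of P (where P''>0): P(4)=-16. Local minima of Q: Q(-3)=-81, Q(3)=-81.
So the global minimum of h is P(4) + Q(-3) + 5 = -16 − 81 + 5 = -92, attained at (4, -3).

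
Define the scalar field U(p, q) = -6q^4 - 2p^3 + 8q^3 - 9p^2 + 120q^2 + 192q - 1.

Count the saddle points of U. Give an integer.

3

U separates as a function of p plus a function of q, so ∇U=0 decouples.
∂U/∂p = -6p(p + 3) = 0 at p ∈ {-3, 0}; ∂U/∂q = -24(q - 4)(q + 1)(q + 2) = 0 at q ∈ {-2, -1, 4}.
The Hessian is diagonal: diag(U_pp, U_qq). Second derivatives: U_pp(-3)=18, U_pp(0)=-18; U_qq(-2)=-144, U_qq(-1)=120, U_qq(4)=-720.
Saddle points occur where the two diagonal entries have opposite signs: (-3, -2), (-3, 4), (0, -1). Count: 3.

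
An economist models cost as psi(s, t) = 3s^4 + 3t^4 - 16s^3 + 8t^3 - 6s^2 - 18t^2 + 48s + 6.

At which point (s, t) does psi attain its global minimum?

(4, -3)

psi(s,t) separates as P(s) + Q(t) + 6, so its minimum is min P + min Q + 6.
P'(s) = 12(s - 4)(s - 1)(s + 1) vanishes at s ∈ {-1, 1, 4}; Q'(t) = 12t(t - 1)(t + 3) vanishes at t ∈ {-3, 0, 1}.
Local minima of P (where P''>0): P(-1)=-35, P(4)=-160. Local minima of Q: Q(-3)=-135, Q(1)=-7.
So the global minimum of psi is P(4) + Q(-3) + 6 = -160 − 135 + 6 = -289, attained at (4, -3).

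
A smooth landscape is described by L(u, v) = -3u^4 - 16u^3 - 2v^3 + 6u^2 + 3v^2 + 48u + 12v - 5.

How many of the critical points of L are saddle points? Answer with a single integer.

L separates as a function of u plus a function of v, so ∇L=0 decouples.
∂L/∂u = -12(u - 1)(u + 1)(u + 4) = 0 at u ∈ {-4, -1, 1}; ∂L/∂v = -6(v - 2)(v + 1) = 0 at v ∈ {-1, 2}.
The Hessian is diagonal: diag(L_uu, L_vv). Second derivatives: L_uu(-4)=-180, L_uu(-1)=72, L_uu(1)=-120; L_vv(-1)=18, L_vv(2)=-18.
Saddle points occur where the two diagonal entries have opposite signs: (-4, -1), (-1, 2), (1, -1). Count: 3.

3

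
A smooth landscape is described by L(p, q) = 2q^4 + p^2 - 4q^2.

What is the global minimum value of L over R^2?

-2

L(p,q) separates as A(p) + B(q), so its minimum is min A + min B.
A'(p) = 2p vanishes at p ∈ {0}; B'(q) = 8q(q - 1)(q + 1) vanishes at q ∈ {-1, 0, 1}.
Local minima of A (where A''>0): A(0)=0. Local minima of B: B(-1)=-2, B(1)=-2.
So the global minimum of L is A(0) + B(-1) = 0 − 2 = -2, attained at (0, -1).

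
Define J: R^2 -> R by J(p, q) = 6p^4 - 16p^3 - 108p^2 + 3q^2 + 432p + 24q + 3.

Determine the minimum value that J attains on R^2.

J(p,q) separates as A(p) + B(q) + 3, so its minimum is min A + min B + 3.
A'(p) = 24(p - 3)(p - 2)(p + 3) vanishes at p ∈ {-3, 2, 3}; B'(q) = 6q + 24 vanishes at q ∈ {-4}.
Local minima of A (where A''>0): A(-3)=-1350, A(3)=378. Local minima of B: B(-4)=-48.
So the global minimum of J is A(-3) + B(-4) + 3 = -1350 − 48 + 3 = -1395, attained at (-3, -4).

-1395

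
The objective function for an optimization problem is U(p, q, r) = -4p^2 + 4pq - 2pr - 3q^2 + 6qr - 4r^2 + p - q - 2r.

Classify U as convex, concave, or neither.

concave

U is quadratic, so its Hessian is the constant matrix H = [[-8, 4, -2], [4, -6, 6], [-2, 6, -8]].
Leading principal minors: -8, 32, -40.
Signs alternate −, +, − ⇒ H ≺ 0 ⇒ concave.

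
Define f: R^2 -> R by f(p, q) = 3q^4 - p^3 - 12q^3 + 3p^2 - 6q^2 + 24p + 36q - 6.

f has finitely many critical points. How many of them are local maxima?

1

f separates as a function of p plus a function of q, so ∇f=0 decouples.
∂f/∂p = -3(p - 4)(p + 2) = 0 at p ∈ {-2, 4}; ∂f/∂q = 12(q - 3)(q - 1)(q + 1) = 0 at q ∈ {-1, 1, 3}.
The Hessian is diagonal: diag(f_pp, f_qq). Second derivatives: f_pp(-2)=18, f_pp(4)=-18; f_qq(-1)=96, f_qq(1)=-48, f_qq(3)=96.
Local maxima occur where both diagonal entries negative: (4, 1). Count: 1.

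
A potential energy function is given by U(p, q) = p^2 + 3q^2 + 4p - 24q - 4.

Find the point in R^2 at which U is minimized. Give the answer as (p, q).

U(p,q) separates as A(p) + B(q) − 4, so its minimum is min A + min B − 4.
A'(p) = 2p + 4 vanishes at p ∈ {-2}; B'(q) = 6q - 24 vanishes at q ∈ {4}.
Local minima of A (where A''>0): A(-2)=-4. Local minima of B: B(4)=-48.
So the global minimum of U is A(-2) + B(4) − 4 = -4 − 48 − 4 = -56, attained at (-2, 4).

(-2, 4)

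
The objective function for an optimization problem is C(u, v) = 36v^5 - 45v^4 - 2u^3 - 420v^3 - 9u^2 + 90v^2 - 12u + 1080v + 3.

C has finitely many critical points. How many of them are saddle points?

4

C separates as a function of u plus a function of v, so ∇C=0 decouples.
∂C/∂u = -6(u + 1)(u + 2) = 0 at u ∈ {-2, -1}; ∂C/∂v = 180(v - 3)(v - 1)(v + 1)(v + 2) = 0 at v ∈ {-2, -1, 1, 3}.
The Hessian is diagonal: diag(C_uu, C_vv). Second derivatives: C_uu(-2)=6, C_uu(-1)=-6; C_vv(-2)=-2700, C_vv(-1)=1440, C_vv(1)=-2160, C_vv(3)=7200.
Saddle points occur where the two diagonal entries have opposite signs: (-2, -2), (-2, 1), (-1, -1), (-1, 3). Count: 4.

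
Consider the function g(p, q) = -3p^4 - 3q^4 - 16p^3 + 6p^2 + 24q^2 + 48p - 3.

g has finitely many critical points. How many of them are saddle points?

4

g separates as a function of p plus a function of q, so ∇g=0 decouples.
∂g/∂p = -12(p - 1)(p + 1)(p + 4) = 0 at p ∈ {-4, -1, 1}; ∂g/∂q = -12q(q - 2)(q + 2) = 0 at q ∈ {-2, 0, 2}.
The Hessian is diagonal: diag(g_pp, g_qq). Second derivatives: g_pp(-4)=-180, g_pp(-1)=72, g_pp(1)=-120; g_qq(-2)=-96, g_qq(0)=48, g_qq(2)=-96.
Saddle points occur where the two diagonal entries have opposite signs: (-4, 0), (-1, -2), (-1, 2), (1, 0). Count: 4.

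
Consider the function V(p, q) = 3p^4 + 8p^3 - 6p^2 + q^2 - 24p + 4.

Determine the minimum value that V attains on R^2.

-15

V(p,q) separates as A(p) + B(q) + 4, so its minimum is min A + min B + 4.
A'(p) = 12(p - 1)(p + 1)(p + 2) vanishes at p ∈ {-2, -1, 1}; B'(q) = 2q vanishes at q ∈ {0}.
Local minima of A (where A''>0): A(-2)=8, A(1)=-19. Local minima of B: B(0)=0.
So the global minimum of V is A(1) + B(0) + 4 = -19 + 0 + 4 = -15, attained at (1, 0).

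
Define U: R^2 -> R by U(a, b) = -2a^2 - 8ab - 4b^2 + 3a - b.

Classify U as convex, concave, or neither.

neither

U is quadratic, so its Hessian is the constant matrix H = [[-4, -8], [-8, -8]].
det(H) = -32, tr(H) = -12.
det(H) < 0, so H is indefinite: neither convex nor concave.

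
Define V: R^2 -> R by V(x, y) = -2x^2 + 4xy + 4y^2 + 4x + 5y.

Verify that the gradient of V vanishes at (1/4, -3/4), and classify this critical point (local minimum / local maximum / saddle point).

saddle point

∇V = (-4x + 4y + 4, 4x + 8y + 5); substituting (1/4, -3/4) gives ∇V = (0, 0), so (1/4, -3/4) is indeed a critical point.
The Hessian of V is constant: H = [[-4, 4], [4, 8]].
det(H) = (-4)·8 − 4² = -48.
Since det(H) < 0, H is indefinite and the critical point is a saddle point.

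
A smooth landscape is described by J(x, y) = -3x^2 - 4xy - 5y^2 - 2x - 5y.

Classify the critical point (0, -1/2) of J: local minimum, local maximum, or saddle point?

local maximum

The Hessian of J is constant: H = [[-6, -4], [-4, -10]].
det(H) = (-6)·(-10) − (-4)² = 44.
det(H) > 0 and tr(H) = -16 < 0, so H is negative definite and the point is a local maximum.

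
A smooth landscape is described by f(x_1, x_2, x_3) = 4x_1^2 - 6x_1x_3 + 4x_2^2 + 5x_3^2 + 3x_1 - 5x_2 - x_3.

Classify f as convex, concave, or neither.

convex

f is quadratic, so its Hessian is the constant matrix H = [[8, 0, -6], [0, 8, 0], [-6, 0, 10]].
Leading principal minors: 8, 64, 352.
All positive ⇒ H ≻ 0 ⇒ convex.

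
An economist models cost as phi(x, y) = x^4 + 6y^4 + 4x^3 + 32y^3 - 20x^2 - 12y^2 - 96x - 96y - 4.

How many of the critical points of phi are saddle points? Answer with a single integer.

4

phi separates as a function of x plus a function of y, so ∇phi=0 decouples.
∂phi/∂x = 4(x - 3)(x + 2)(x + 4) = 0 at x ∈ {-4, -2, 3}; ∂phi/∂y = 24(y - 1)(y + 1)(y + 4) = 0 at y ∈ {-4, -1, 1}.
The Hessian is diagonal: diag(phi_xx, phi_yy). Second derivatives: phi_xx(-4)=56, phi_xx(-2)=-40, phi_xx(3)=140; phi_yy(-4)=360, phi_yy(-1)=-144, phi_yy(1)=240.
Saddle points occur where the two diagonal entries have opposite signs: (-4, -1), (-2, -4), (-2, 1), (3, -1). Count: 4.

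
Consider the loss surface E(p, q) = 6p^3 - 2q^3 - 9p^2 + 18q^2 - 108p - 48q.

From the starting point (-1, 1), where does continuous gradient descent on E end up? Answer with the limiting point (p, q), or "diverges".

E is separable, so gradient descent decouples: p follows -∂E/∂p, q follows -∂E/∂q.
∂E/∂p = 18(p - 3)(p + 2); at p=-1 this is -72, so p increases.
∂E/∂q = -6(q - 4)(q - 2); at q=1 this is -18, so q increases.
p converges to its nearest critical value 3 (a local min of the p-part); q converges to 2. The iterate converges to (3, 2).

(3, 2)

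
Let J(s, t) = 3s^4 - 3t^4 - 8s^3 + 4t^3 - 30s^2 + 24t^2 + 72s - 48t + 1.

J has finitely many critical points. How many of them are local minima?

J separates as a function of s plus a function of t, so ∇J=0 decouples.
∂J/∂s = 12(s - 3)(s - 1)(s + 2) = 0 at s ∈ {-2, 1, 3}; ∂J/∂t = -12(t - 2)(t - 1)(t + 2) = 0 at t ∈ {-2, 1, 2}.
The Hessian is diagonal: diag(J_ss, J_tt). Second derivatives: J_ss(-2)=180, J_ss(1)=-72, J_ss(3)=120; J_tt(-2)=-144, J_tt(1)=36, J_tt(2)=-48.
Local minima occur where both diagonal entries positive: (-2, 1), (3, 1). Count: 2.

2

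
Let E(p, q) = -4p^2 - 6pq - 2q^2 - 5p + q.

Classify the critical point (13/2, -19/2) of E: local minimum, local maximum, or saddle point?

saddle point

The Hessian of E is constant: H = [[-8, -6], [-6, -4]].
det(H) = (-8)·(-4) − (-6)² = -4.
Since det(H) < 0, H is indefinite and the critical point is a saddle point.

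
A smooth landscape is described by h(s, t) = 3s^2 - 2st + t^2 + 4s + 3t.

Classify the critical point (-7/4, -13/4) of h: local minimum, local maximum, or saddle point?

local minimum

The Hessian of h is constant: H = [[6, -2], [-2, 2]].
det(H) = 6·2 − (-2)² = 8.
det(H) > 0 and tr(H) = 8 > 0, so H is positive definite and the point is a local minimum.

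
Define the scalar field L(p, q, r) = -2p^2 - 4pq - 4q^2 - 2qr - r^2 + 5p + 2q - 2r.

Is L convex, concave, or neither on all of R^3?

L is quadratic, so its Hessian is the constant matrix H = [[-4, -4, 0], [-4, -8, -2], [0, -2, -2]].
Leading principal minors: -4, 16, -16.
Signs alternate −, +, − ⇒ H ≺ 0 ⇒ concave.

concave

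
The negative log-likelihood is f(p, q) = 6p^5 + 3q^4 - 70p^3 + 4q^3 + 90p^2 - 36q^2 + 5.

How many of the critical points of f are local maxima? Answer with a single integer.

f separates as a function of p plus a function of q, so ∇f=0 decouples.
∂f/∂p = 30p(p - 2)(p - 1)(p + 3) = 0 at p ∈ {-3, 0, 1, 2}; ∂f/∂q = 12q(q - 2)(q + 3) = 0 at q ∈ {-3, 0, 2}.
The Hessian is diagonal: diag(f_pp, f_qq). Second derivatives: f_pp(-3)=-1800, f_pp(0)=180, f_pp(1)=-120, f_pp(2)=300; f_qq(-3)=180, f_qq(0)=-72, f_qq(2)=120.
Local maxima occur where both diagonal entries negative: (-3, 0), (1, 0). Count: 2.

2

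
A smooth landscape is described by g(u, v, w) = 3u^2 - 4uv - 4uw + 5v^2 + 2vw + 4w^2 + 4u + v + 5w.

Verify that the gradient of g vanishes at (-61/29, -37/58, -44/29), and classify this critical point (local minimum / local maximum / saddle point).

∇g = (6u - 4v - 4w + 4, -4u + 10v + 2w + 1, -4u + 2v + 8w + 5); substituting (-61/29, -37/58, -44/29) gives ∇g = (0, 0, 0), so (-61/29, -37/58, -44/29) is indeed a critical point.
The Hessian is constant: H = [[6, -4, -4], [-4, 10, 2], [-4, 2, 8]].
Leading principal minors: Δ₁ = 6, Δ₂ = 44, Δ₃ = 232.
All leading minors are positive, so H is positive definite: a local minimum.

local minimum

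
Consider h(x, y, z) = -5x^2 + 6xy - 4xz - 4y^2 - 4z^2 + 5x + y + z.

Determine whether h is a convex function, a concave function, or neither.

concave

h is quadratic, so its Hessian is the constant matrix H = [[-10, 6, -4], [6, -8, 0], [-4, 0, -8]].
Leading principal minors: -10, 44, -224.
Signs alternate −, +, − ⇒ H ≺ 0 ⇒ concave.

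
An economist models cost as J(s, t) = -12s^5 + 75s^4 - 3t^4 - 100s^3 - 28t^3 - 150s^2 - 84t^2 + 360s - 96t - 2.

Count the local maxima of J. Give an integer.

J separates as a function of s plus a function of t, so ∇J=0 decouples.
∂J/∂s = -60(s - 3)(s - 2)(s - 1)(s + 1) = 0 at s ∈ {-1, 1, 2, 3}; ∂J/∂t = -12(t + 1)(t + 2)(t + 4) = 0 at t ∈ {-4, -2, -1}.
The Hessian is diagonal: diag(J_ss, J_tt). Second derivatives: J_ss(-1)=1440, J_ss(1)=-240, J_ss(2)=180, J_ss(3)=-480; J_tt(-4)=-72, J_tt(-2)=24, J_tt(-1)=-36.
Local maxima occur where both diagonal entries negative: (1, -4), (1, -1), (3, -4), (3, -1). Count: 4.

4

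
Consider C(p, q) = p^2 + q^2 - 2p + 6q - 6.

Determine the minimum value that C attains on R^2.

C(p,q) separates as A(p) + B(q) − 6, so its minimum is min A + min B − 6.
A'(p) = 2p - 2 vanishes at p ∈ {1}; B'(q) = 2q + 6 vanishes at q ∈ {-3}.
Local minima of A (where A''>0): A(1)=-1. Local minima of B: B(-3)=-9.
So the global minimum of C is A(1) + B(-3) − 6 = -1 − 9 − 6 = -16, attained at (1, -3).

-16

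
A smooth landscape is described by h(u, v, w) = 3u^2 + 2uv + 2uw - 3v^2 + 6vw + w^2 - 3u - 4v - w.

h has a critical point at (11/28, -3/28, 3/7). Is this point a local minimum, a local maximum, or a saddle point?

The Hessian is constant: H = [[6, 2, 2], [2, -6, 6], [2, 6, 2]].
Leading principal minors: Δ₁ = 6, Δ₂ = -40, Δ₃ = -224.
The minors fit neither the all-positive nor the alternating-sign pattern, so H is indefinite: a saddle point.

saddle point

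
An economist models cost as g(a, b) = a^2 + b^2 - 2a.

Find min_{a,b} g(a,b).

g(a,b) separates as P(a) + Q(b), so its minimum is min P + min Q.
P'(a) = 2a - 2 vanishes at a ∈ {1}; Q'(b) = 2b vanishes at b ∈ {0}.
Local minima of P (where P''>0): P(1)=-1. Local minima of Q: Q(0)=0.
So the global minimum of g is P(1) + Q(0) = -1 + 0 = -1, attained at (1, 0).

-1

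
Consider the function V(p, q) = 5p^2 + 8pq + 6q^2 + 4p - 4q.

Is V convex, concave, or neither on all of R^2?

V is quadratic, so its Hessian is the constant matrix H = [[10, 8], [8, 12]].
det(H) = 56, tr(H) = 22.
det(H) > 0 and tr(H) > 0, so H is positive definite everywhere: convex.

convex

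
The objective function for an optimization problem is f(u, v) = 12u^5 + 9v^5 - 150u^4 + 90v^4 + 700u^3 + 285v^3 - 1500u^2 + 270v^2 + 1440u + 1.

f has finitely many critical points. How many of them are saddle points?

8

f separates as a function of u plus a function of v, so ∇f=0 decouples.
∂f/∂u = 60(u - 4)(u - 3)(u - 2)(u - 1) = 0 at u ∈ {1, 2, 3, 4}; ∂f/∂v = 45v(v + 1)(v + 3)(v + 4) = 0 at v ∈ {-4, -3, -1, 0}.
The Hessian is diagonal: diag(f_uu, f_vv). Second derivatives: f_uu(1)=-360, f_uu(2)=120, f_uu(3)=-120, f_uu(4)=360; f_vv(-4)=-540, f_vv(-3)=270, f_vv(-1)=-270, f_vv(0)=540.
Saddle points occur where the two diagonal entries have opposite signs: (1, -3), (1, 0), (2, -4), (2, -1), (3, -3), (3, 0), (4, -4), (4, -1). Count: 8.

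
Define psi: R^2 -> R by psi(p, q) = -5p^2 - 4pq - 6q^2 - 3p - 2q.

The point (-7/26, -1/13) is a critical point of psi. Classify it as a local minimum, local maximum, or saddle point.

The Hessian of psi is constant: H = [[-10, -4], [-4, -12]].
det(H) = (-10)·(-12) − (-4)² = 104.
det(H) > 0 and tr(H) = -22 < 0, so H is negative definite and the point is a local maximum.

local maximum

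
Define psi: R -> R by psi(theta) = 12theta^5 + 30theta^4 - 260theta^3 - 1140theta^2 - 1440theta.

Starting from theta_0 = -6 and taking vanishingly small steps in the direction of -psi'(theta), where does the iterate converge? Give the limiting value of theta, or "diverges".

psi'(theta) = 60(theta - 4)(theta + 1)(theta + 2)(theta + 3), so psi'(-6) = 36000.
Gradient descent moves in the -psi' direction, i.e. theta is decreasing.
There is no critical point below theta=-6, and psi' keeps the same sign, so the iterate runs off to −∞.

diverges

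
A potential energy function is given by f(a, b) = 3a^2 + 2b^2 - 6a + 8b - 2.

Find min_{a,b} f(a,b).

f(a,b) separates as P(a) + Q(b) − 2, so its minimum is min P + min Q − 2.
P'(a) = 6a - 6 vanishes at a ∈ {1}; Q'(b) = 4b + 8 vanishes at b ∈ {-2}.
Local minima of P (where P''>0): P(1)=-3. Local minima of Q: Q(-2)=-8.
So the global minimum of f is P(1) + Q(-2) − 2 = -3 − 8 − 2 = -13, attained at (1, -2).

-13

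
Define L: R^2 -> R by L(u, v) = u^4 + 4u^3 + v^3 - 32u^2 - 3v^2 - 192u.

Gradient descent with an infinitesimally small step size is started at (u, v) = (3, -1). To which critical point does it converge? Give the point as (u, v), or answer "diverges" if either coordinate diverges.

L is separable, so gradient descent decouples: u follows -∂L/∂u, v follows -∂L/∂v.
∂L/∂u = 4(u - 4)(u + 3)(u + 4); at u=3 this is -168, so u increases.
∂L/∂v = 3v(v - 2); at v=-1 this is 9, so v decreases.
The v-coordinate has no critical point in that direction and runs off to infinity.

diverges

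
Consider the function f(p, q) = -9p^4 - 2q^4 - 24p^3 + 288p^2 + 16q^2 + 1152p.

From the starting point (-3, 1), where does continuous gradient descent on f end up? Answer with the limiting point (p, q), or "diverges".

(-2, 0)

f is separable, so gradient descent decouples: p follows -∂f/∂p, q follows -∂f/∂q.
∂f/∂p = -36(p - 4)(p + 2)(p + 4); at p=-3 this is -252, so p increases.
∂f/∂q = -8q(q - 2)(q + 2); at q=1 this is 24, so q decreases.
p converges to its nearest critical value -2 (a local min of the p-part); q converges to 0. The iterate converges to (-2, 0).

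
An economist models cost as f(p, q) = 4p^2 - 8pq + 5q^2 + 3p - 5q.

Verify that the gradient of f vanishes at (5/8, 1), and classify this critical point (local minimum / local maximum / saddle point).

∇f = (8p - 8q + 3, -8p + 10q - 5); substituting (5/8, 1) gives ∇f = (0, 0), so (5/8, 1) is indeed a critical point.
The Hessian of f is constant: H = [[8, -8], [-8, 10]].
det(H) = 8·10 − (-8)² = 16.
det(H) > 0 and tr(H) = 18 > 0, so H is positive definite and the point is a local minimum.

local minimum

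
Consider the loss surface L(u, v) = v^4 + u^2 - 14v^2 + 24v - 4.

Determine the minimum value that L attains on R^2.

-121

L(u,v) separates as P(u) + Q(v) − 4, so its minimum is min P + min Q − 4.
P'(u) = 2u vanishes at u ∈ {0}; Q'(v) = 4(v - 2)(v - 1)(v + 3) vanishes at v ∈ {-3, 1, 2}.
Local minima of P (where P''>0): P(0)=0. Local minima of Q: Q(-3)=-117, Q(2)=8.
So the global minimum of L is P(0) + Q(-3) − 4 = 0 − 117 − 4 = -121, attained at (0, -3).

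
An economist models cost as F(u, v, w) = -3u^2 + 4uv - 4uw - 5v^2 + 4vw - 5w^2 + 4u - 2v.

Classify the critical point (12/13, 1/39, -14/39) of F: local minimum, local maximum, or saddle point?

The Hessian is constant: H = [[-6, 4, -4], [4, -10, 4], [-4, 4, -10]].
Leading principal minors: Δ₁ = -6, Δ₂ = 44, Δ₃ = -312.
The minors alternate sign starting negative (−, +, −), so H is negative definite: a local maximum.

local maximum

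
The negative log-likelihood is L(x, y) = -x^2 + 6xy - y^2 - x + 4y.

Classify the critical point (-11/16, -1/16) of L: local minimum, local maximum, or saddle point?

The Hessian of L is constant: H = [[-2, 6], [6, -2]].
det(H) = (-2)·(-2) − 6² = -32.
Since det(H) < 0, H is indefinite and the critical point is a saddle point.

saddle point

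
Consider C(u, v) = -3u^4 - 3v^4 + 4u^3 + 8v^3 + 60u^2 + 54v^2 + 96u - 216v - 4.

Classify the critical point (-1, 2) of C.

The mixed partial ∂²C/∂u∂v is 0, so the Hessian at any point is diag(C_uu, C_vv) = diag(12(-3u^2 + 2u + 10), 12(-3v^2 + 4v + 9)).
At (-1, 2): H = diag(60, 60).
Both eigenvalues are positive, so H is positive definite: a local minimum.

local minimum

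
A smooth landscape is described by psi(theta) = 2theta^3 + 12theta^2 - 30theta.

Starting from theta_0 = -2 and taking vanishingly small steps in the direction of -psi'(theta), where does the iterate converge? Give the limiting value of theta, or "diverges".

1

psi'(theta) = 6(theta - 1)(theta + 5), so psi'(-2) = -54.
Gradient descent moves in the -psi' direction, i.e. theta is increasing.
The nearest critical point in that direction is theta = 1, where psi'' = 36 > 0 (a local minimum). The iterate converges there.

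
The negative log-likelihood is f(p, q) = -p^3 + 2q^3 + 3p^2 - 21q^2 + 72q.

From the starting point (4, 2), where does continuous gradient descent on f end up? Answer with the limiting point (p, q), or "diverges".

diverges

f is separable, so gradient descent decouples: p follows -∂f/∂p, q follows -∂f/∂q.
∂f/∂p = -3p(p - 2); at p=4 this is -24, so p increases.
∂f/∂q = 6(q - 4)(q - 3); at q=2 this is 12, so q decreases.
The p-coordinate has no critical point in that direction and runs off to infinity.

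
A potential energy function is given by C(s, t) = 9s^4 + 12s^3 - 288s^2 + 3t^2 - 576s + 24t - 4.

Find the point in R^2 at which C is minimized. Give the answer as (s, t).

(4, -4)

C(s,t) separates as P(s) + Q(t) − 4, so its minimum is min P + min Q − 4.
P'(s) = 36(s - 4)(s + 1)(s + 4) vanishes at s ∈ {-4, -1, 4}; Q'(t) = 6(t + 4) vanishes at t ∈ {-4}.
Local minima of P (where P''>0): P(-4)=-768, P(4)=-3840. Local minima of Q: Q(-4)=-48.
So the global minimum of C is P(4) + Q(-4) − 4 = -3840 − 48 − 4 = -3892, attained at (4, -4).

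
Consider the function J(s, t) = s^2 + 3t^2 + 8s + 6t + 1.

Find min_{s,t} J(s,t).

J(s,t) separates as P(s) + Q(t) + 1, so its minimum is min P + min Q + 1.
P'(s) = 2s + 8 vanishes at s ∈ {-4}; Q'(t) = 6(t + 1) vanishes at t ∈ {-1}.
Local minima of P (where P''>0): P(-4)=-16. Local minima of Q: Q(-1)=-3.
So the global minimum of J is P(-4) + Q(-1) + 1 = -16 − 3 + 1 = -18, attained at (-4, -1).

-18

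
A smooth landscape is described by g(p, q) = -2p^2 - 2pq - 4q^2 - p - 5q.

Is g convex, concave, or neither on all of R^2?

concave

g is quadratic, so its Hessian is the constant matrix H = [[-4, -2], [-2, -8]].
det(H) = 28, tr(H) = -12.
det(H) > 0 and tr(H) < 0, so H is negative definite everywhere: concave.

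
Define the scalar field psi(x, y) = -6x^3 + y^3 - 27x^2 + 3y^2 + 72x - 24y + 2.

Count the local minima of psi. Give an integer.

1

psi separates as a function of x plus a function of y, so ∇psi=0 decouples.
∂psi/∂x = -18(x - 1)(x + 4) = 0 at x ∈ {-4, 1}; ∂psi/∂y = 3(y - 2)(y + 4) = 0 at y ∈ {-4, 2}.
The Hessian is diagonal: diag(psi_xx, psi_yy). Second derivatives: psi_xx(-4)=90, psi_xx(1)=-90; psi_yy(-4)=-18, psi_yy(2)=18.
Local minima occur where both diagonal entries positive: (-4, 2). Count: 1.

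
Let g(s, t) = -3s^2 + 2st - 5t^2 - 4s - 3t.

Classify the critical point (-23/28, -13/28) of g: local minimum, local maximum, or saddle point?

The Hessian of g is constant: H = [[-6, 2], [2, -10]].
det(H) = (-6)·(-10) − 2² = 56.
det(H) > 0 and tr(H) = -16 < 0, so H is negative definite and the point is a local maximum.

local maximum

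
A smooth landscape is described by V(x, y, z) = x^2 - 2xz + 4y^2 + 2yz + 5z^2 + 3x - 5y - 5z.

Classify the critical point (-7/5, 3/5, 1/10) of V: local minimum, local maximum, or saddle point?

local minimum

The Hessian is constant: H = [[2, 0, -2], [0, 8, 2], [-2, 2, 10]].
Leading principal minors: Δ₁ = 2, Δ₂ = 16, Δ₃ = 120.
All leading minors are positive, so H is positive definite: a local minimum.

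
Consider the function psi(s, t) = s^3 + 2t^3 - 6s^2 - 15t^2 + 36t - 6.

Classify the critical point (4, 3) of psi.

The mixed partial ∂²psi/∂s∂t is 0, so the Hessian at any point is diag(psi_ss, psi_tt) = diag(6(s - 2), 6(2t - 5)).
At (4, 3): H = diag(12, 6).
Both eigenvalues are positive, so H is positive definite: a local minimum.

local minimum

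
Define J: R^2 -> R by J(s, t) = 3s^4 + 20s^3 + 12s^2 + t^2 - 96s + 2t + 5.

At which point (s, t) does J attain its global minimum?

J(s,t) separates as P(s) + Q(t) + 5, so its minimum is min P + min Q + 5.
P'(s) = 12(s - 1)(s + 2)(s + 4) vanishes at s ∈ {-4, -2, 1}; Q'(t) = 2(t + 1) vanishes at t ∈ {-1}.
Local minima of P (where P''>0): P(-4)=64, P(1)=-61. Local minima of Q: Q(-1)=-1.
So the global minimum of J is P(1) + Q(-1) + 5 = -61 − 1 + 5 = -57, attained at (1, -1).

(1, -1)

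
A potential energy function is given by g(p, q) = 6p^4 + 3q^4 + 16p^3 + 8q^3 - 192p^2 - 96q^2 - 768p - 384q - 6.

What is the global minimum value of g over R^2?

g(p,q) separates as A(p) + B(q) − 6, so its minimum is min A + min B − 6.
A'(p) = 24(p - 4)(p + 2)(p + 4) vanishes at p ∈ {-4, -2, 4}; B'(q) = 12(q - 4)(q + 2)(q + 4) vanishes at q ∈ {-4, -2, 4}.
Local minima of A (where A''>0): A(-4)=512, A(4)=-3584. Local minima of B: B(-4)=256, B(4)=-1792.
So the global minimum of g is A(4) + B(4) − 6 = -3584 − 1792 − 6 = -5382, attained at (4, 4).

-5382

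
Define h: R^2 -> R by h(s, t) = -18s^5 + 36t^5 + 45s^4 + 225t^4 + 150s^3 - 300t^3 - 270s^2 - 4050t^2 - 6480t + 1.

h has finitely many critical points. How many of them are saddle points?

h separates as a function of s plus a function of t, so ∇h=0 decouples.
∂h/∂s = -90s(s - 3)(s - 1)(s + 2) = 0 at s ∈ {-2, 0, 1, 3}; ∂h/∂t = 180(t - 3)(t + 1)(t + 3)(t + 4) = 0 at t ∈ {-4, -3, -1, 3}.
The Hessian is diagonal: diag(h_ss, h_tt). Second derivatives: h_ss(-2)=2700, h_ss(0)=-540, h_ss(1)=540, h_ss(3)=-2700; h_tt(-4)=-3780, h_tt(-3)=2160, h_tt(-1)=-4320, h_tt(3)=30240.
Saddle points occur where the two diagonal entries have opposite signs: (-2, -4), (-2, -1), (0, -3), (0, 3), (1, -4), (1, -1), (3, -3), (3, 3). Count: 8.

8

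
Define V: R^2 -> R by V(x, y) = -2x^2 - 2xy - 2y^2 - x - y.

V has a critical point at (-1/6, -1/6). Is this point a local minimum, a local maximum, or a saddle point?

local maximum

The Hessian of V is constant: H = [[-4, -2], [-2, -4]].
det(H) = (-4)·(-4) − (-2)² = 12.
det(H) > 0 and tr(H) = -8 < 0, so H is negative definite and the point is a local maximum.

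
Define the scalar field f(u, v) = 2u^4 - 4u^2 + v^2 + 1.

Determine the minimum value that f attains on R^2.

f(u,v) separates as P(u) + Q(v) + 1, so its minimum is min P + min Q + 1.
P'(u) = 8u(u - 1)(u + 1) vanishes at u ∈ {-1, 0, 1}; Q'(v) = 2v vanishes at v ∈ {0}.
Local minima of P (where P''>0): P(-1)=-2, P(1)=-2. Local minima of Q: Q(0)=0.
So the global minimum of f is P(-1) + Q(0) + 1 = -2 + 0 + 1 = -1, attained at (-1, 0).

-1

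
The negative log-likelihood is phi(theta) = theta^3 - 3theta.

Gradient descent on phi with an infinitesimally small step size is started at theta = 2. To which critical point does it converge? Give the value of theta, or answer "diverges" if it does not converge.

1

phi'(theta) = 3(theta - 1)(theta + 1), so phi'(2) = 9.
Gradient descent moves in the -phi' direction, i.e. theta is decreasing.
The nearest critical point in that direction is theta = 1, where phi'' = 6 > 0 (a local minimum). The iterate converges there.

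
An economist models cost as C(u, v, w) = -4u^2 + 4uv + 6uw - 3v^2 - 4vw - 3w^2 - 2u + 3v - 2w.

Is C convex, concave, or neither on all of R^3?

concave

C is quadratic, so its Hessian is the constant matrix H = [[-8, 4, 6], [4, -6, -4], [6, -4, -6]].
Leading principal minors: -8, 32, -40.
Signs alternate −, +, − ⇒ H ≺ 0 ⇒ concave.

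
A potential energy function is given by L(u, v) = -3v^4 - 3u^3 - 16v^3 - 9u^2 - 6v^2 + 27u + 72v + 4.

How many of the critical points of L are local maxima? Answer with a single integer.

2

L separates as a function of u plus a function of v, so ∇L=0 decouples.
∂L/∂u = -9(u - 1)(u + 3) = 0 at u ∈ {-3, 1}; ∂L/∂v = -12(v - 1)(v + 2)(v + 3) = 0 at v ∈ {-3, -2, 1}.
The Hessian is diagonal: diag(L_uu, L_vv). Second derivatives: L_uu(-3)=36, L_uu(1)=-36; L_vv(-3)=-48, L_vv(-2)=36, L_vv(1)=-144.
Local maxima occur where both diagonal entries negative: (1, -3), (1, 1). Count: 2.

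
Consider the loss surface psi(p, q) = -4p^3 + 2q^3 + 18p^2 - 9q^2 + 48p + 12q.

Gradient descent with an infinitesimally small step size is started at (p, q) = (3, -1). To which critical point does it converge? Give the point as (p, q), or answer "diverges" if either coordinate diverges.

psi is separable, so gradient descent decouples: p follows -∂psi/∂p, q follows -∂psi/∂q.
∂psi/∂p = -12(p - 4)(p + 1); at p=3 this is 48, so p decreases.
∂psi/∂q = 6(q - 2)(q - 1); at q=-1 this is 36, so q decreases.
The q-coordinate has no critical point in that direction and runs off to infinity.

diverges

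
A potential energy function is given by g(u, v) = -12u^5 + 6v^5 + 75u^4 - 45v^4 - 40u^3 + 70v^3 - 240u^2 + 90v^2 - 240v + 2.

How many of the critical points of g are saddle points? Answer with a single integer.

g separates as a function of u plus a function of v, so ∇g=0 decouples.
∂g/∂u = -60u(u - 4)(u - 2)(u + 1) = 0 at u ∈ {-1, 0, 2, 4}; ∂g/∂v = 30(v - 4)(v - 2)(v - 1)(v + 1) = 0 at v ∈ {-1, 1, 2, 4}.
The Hessian is diagonal: diag(g_uu, g_vv). Second derivatives: g_uu(-1)=900, g_uu(0)=-480, g_uu(2)=720, g_uu(4)=-2400; g_vv(-1)=-900, g_vv(1)=180, g_vv(2)=-180, g_vv(4)=900.
Saddle points occur where the two diagonal entries have opposite signs: (-1, -1), (-1, 2), (0, 1), (0, 4), (2, -1), (2, 2), (4, 1), (4, 4). Count: 8.

8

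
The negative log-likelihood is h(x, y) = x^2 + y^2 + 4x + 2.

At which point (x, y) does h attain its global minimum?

(-2, 0)

h(x,y) separates as P(x) + Q(y) + 2, so its minimum is min P + min Q + 2.
P'(x) = 2x + 4 vanishes at x ∈ {-2}; Q'(y) = 2y vanishes at y ∈ {0}.
Local minima of P (where P''>0): P(-2)=-4. Local minima of Q: Q(0)=0.
So the global minimum of h is P(-2) + Q(0) + 2 = -4 + 0 + 2 = -2, attained at (-2, 0).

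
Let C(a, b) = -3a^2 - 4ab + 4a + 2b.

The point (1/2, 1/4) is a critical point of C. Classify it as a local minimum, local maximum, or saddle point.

saddle point

The Hessian of C is constant: H = [[-6, -4], [-4, 0]].
det(H) = (-6)·0 − (-4)² = -16.
Since det(H) < 0, H is indefinite and the critical point is a saddle point.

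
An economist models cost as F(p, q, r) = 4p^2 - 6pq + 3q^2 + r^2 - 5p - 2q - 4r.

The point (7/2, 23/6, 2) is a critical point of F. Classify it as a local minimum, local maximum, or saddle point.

local minimum

The Hessian is constant: H = [[8, -6, 0], [-6, 6, 0], [0, 0, 2]].
Leading principal minors: Δ₁ = 8, Δ₂ = 12, Δ₃ = 24.
All leading minors are positive, so H is positive definite: a local minimum.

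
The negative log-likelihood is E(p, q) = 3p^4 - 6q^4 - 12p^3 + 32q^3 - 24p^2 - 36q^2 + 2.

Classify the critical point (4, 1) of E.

local minimum

The mixed partial ∂²E/∂p∂q is 0, so the Hessian at any point is diag(E_pp, E_qq) = diag(12(3p^2 - 6p - 4), 24(-3q^2 + 8q - 3)).
At (4, 1): H = diag(240, 48).
Both eigenvalues are positive, so H is positive definite: a local minimum.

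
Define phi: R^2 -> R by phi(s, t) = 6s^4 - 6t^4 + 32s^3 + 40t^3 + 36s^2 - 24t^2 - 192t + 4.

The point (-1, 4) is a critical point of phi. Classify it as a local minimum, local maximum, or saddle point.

The mixed partial ∂²phi/∂s∂t is 0, so the Hessian at any point is diag(phi_ss, phi_tt) = diag(24(3s^2 + 8s + 3), 24(-3t^2 + 10t - 2)).
At (-1, 4): H = diag(-48, -240).
Both eigenvalues are negative, so H is negative definite: a local maximum.

local maximum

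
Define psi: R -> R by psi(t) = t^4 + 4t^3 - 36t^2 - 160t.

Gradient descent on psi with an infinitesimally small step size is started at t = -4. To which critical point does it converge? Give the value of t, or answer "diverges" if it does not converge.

-5

psi'(t) = 4(t - 4)(t + 2)(t + 5), so psi'(-4) = 64.
Gradient descent moves in the -psi' direction, i.e. t is decreasing.
The nearest critical point in that direction is t = -5, where psi'' = 108 > 0 (a local minimum). The iterate converges there.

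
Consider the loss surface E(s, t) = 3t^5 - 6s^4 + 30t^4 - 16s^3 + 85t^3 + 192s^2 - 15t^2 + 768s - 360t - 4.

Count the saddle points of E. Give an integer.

6

E separates as a function of s plus a function of t, so ∇E=0 decouples.
∂E/∂s = -24(s - 4)(s + 2)(s + 4) = 0 at s ∈ {-4, -2, 4}; ∂E/∂t = 15(t - 1)(t + 2)(t + 3)(t + 4) = 0 at t ∈ {-4, -3, -2, 1}.
The Hessian is diagonal: diag(E_ss, E_tt). Second derivatives: E_ss(-4)=-384, E_ss(-2)=288, E_ss(4)=-1152; E_tt(-4)=-150, E_tt(-3)=60, E_tt(-2)=-90, E_tt(1)=900.
Saddle points occur where the two diagonal entries have opposite signs: (-4, -3), (-4, 1), (-2, -4), (-2, -2), (4, -3), (4, 1). Count: 6.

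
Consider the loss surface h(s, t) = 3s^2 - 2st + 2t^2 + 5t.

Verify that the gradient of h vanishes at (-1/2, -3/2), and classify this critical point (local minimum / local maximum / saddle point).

local minimum

∇h = (6s - 2t, -2s + 4t + 5); substituting (-1/2, -3/2) gives ∇h = (0, 0), so (-1/2, -3/2) is indeed a critical point.
The Hessian of h is constant: H = [[6, -2], [-2, 4]].
det(H) = 6·4 − (-2)² = 20.
det(H) > 0 and tr(H) = 10 > 0, so H is positive definite and the point is a local minimum.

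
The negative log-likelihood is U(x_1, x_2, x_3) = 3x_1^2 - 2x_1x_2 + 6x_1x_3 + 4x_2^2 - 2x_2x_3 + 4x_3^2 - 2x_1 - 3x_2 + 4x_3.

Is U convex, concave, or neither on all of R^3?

U is quadratic, so its Hessian is the constant matrix H = [[6, -2, 6], [-2, 8, -2], [6, -2, 8]].
Leading principal minors: 6, 44, 88.
All positive ⇒ H ≻ 0 ⇒ convex.

convex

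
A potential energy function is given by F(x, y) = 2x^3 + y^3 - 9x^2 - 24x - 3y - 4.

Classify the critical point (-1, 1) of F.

The mixed partial ∂²F/∂x∂y is 0, so the Hessian at any point is diag(F_xx, F_yy) = diag(6(2x - 3), 6y).
At (-1, 1): H = diag(-30, 6).
The eigenvalues have opposite signs, so H is indefinite: a saddle point.

saddle point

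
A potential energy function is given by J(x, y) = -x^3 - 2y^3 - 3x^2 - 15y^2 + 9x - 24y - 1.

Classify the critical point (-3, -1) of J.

The mixed partial ∂²J/∂x∂y is 0, so the Hessian at any point is diag(J_xx, J_yy) = diag(-6(x + 1), -6(2y + 5)).
At (-3, -1): H = diag(12, -18).
The eigenvalues have opposite signs, so H is indefinite: a saddle point.

saddle point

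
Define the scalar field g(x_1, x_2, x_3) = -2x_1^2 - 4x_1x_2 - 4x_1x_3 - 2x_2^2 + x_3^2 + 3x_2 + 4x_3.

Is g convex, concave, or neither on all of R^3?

neither

g is quadratic, so its Hessian is the constant matrix H = [[-4, -4, -4], [-4, -4, 0], [-4, 0, 2]].
Leading principal minors: -4, 0, 64.
Neither pattern holds ⇒ H is indefinite ⇒ neither convex nor concave.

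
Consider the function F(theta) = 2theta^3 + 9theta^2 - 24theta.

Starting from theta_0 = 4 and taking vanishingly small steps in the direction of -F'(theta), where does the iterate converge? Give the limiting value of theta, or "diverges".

F'(theta) = 6(theta - 1)(theta + 4), so F'(4) = 144.
Gradient descent moves in the -F' direction, i.e. theta is decreasing.
The nearest critical point in that direction is theta = 1, where F'' = 30 > 0 (a local minimum). The iterate converges there.

1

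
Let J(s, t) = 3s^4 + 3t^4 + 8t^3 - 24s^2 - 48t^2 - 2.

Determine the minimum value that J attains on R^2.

J(s,t) separates as P(s) + Q(t) − 2, so its minimum is min P + min Q − 2.
P'(s) = 12s(s - 2)(s + 2) vanishes at s ∈ {-2, 0, 2}; Q'(t) = 12t(t - 2)(t + 4) vanishes at t ∈ {-4, 0, 2}.
Local minima of P (where P''>0): P(-2)=-48, P(2)=-48. Local minima of Q: Q(-4)=-512, Q(2)=-80.
So the global minimum of J is P(-2) + Q(-4) − 2 = -48 − 512 − 2 = -562, attained at (-2, -4).

-562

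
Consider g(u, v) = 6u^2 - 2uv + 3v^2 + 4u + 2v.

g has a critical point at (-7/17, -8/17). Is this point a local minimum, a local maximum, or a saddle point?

The Hessian of g is constant: H = [[12, -2], [-2, 6]].
det(H) = 12·6 − (-2)² = 68.
det(H) > 0 and tr(H) = 18 > 0, so H is positive definite and the point is a local minimum.

local minimum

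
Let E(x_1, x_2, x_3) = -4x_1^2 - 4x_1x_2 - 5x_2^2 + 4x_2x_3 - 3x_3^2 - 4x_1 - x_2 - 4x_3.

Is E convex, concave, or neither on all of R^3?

concave

E is quadratic, so its Hessian is the constant matrix H = [[-8, -4, 0], [-4, -10, 4], [0, 4, -6]].
Leading principal minors: -8, 64, -256.
Signs alternate −, +, − ⇒ H ≺ 0 ⇒ concave.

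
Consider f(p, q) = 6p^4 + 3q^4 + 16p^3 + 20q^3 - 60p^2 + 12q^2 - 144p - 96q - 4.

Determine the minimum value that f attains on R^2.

f(p,q) separates as A(p) + B(q) − 4, so its minimum is min A + min B − 4.
A'(p) = 24(p - 2)(p + 1)(p + 3) vanishes at p ∈ {-3, -1, 2}; B'(q) = 12(q - 1)(q + 2)(q + 4) vanishes at q ∈ {-4, -2, 1}.
Local minima of A (where A''>0): A(-3)=-54, A(2)=-304. Local minima of B: B(-4)=64, B(1)=-61.
So the global minimum of f is A(2) + B(1) − 4 = -304 − 61 − 4 = -369, attained at (2, 1).

-369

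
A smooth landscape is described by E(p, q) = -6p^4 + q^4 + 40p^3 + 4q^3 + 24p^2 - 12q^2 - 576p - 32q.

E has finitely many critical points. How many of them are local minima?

2

E separates as a function of p plus a function of q, so ∇E=0 decouples.
∂E/∂p = -24(p - 4)(p - 3)(p + 2) = 0 at p ∈ {-2, 3, 4}; ∂E/∂q = 4(q - 2)(q + 1)(q + 4) = 0 at q ∈ {-4, -1, 2}.
The Hessian is diagonal: diag(E_pp, E_qq). Second derivatives: E_pp(-2)=-720, E_pp(3)=120, E_pp(4)=-144; E_qq(-4)=72, E_qq(-1)=-36, E_qq(2)=72.
Local minima occur where both diagonal entries positive: (3, -4), (3, 2). Count: 2.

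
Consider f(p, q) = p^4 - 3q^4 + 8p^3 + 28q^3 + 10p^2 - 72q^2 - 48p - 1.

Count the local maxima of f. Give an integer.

2

f separates as a function of p plus a function of q, so ∇f=0 decouples.
∂f/∂p = 4(p - 1)(p + 3)(p + 4) = 0 at p ∈ {-4, -3, 1}; ∂f/∂q = -12q(q - 4)(q - 3) = 0 at q ∈ {0, 3, 4}.
The Hessian is diagonal: diag(f_pp, f_qq). Second derivatives: f_pp(-4)=20, f_pp(-3)=-16, f_pp(1)=80; f_qq(0)=-144, f_qq(3)=36, f_qq(4)=-48.
Local maxima occur where both diagonal entries negative: (-3, 0), (-3, 4). Count: 2.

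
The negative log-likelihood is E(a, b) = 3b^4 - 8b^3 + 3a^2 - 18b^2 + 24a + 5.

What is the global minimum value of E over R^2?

E(a,b) separates as P(a) + Q(b) + 5, so its minimum is min P + min Q + 5.
P'(a) = 6a + 24 vanishes at a ∈ {-4}; Q'(b) = 12b(b - 3)(b + 1) vanishes at b ∈ {-1, 0, 3}.
Local minima of P (where P''>0): P(-4)=-48. Local minima of Q: Q(-1)=-7, Q(3)=-135.
So the global minimum of E is P(-4) + Q(3) + 5 = -48 − 135 + 5 = -178, attained at (-4, 3).

-178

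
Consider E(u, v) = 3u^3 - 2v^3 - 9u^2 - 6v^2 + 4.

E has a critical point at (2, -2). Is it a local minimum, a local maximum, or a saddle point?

local minimum

The mixed partial ∂²E/∂u∂v is 0, so the Hessian at any point is diag(E_uu, E_vv) = diag(18(u - 1), -12(v + 1)).
At (2, -2): H = diag(18, 12).
Both eigenvalues are positive, so H is positive definite: a local minimum.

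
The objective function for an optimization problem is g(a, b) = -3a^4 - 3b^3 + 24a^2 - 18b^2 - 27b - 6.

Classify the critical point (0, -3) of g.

local minimum

The mixed partial ∂²g/∂a∂b is 0, so the Hessian at any point is diag(g_aa, g_bb) = diag(12(-3a^2 + 4), -18(b + 2)).
At (0, -3): H = diag(48, 18).
Both eigenvalues are positive, so H is positive definite: a local minimum.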